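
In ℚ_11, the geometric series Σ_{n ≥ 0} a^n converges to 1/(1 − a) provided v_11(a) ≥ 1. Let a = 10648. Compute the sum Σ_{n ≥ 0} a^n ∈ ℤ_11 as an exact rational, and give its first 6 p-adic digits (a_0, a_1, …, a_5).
Σ a^n = 1/(1 − a) = -1/10647;  first 6 digits = (1, 0, 0, 8, 0, 0)

v_11(a) = 3 ≥ 1, so the series converges in ℤ_11 to 1/(1 − a) = 1/(1 − 10648) = -1/10647. Expand this rational in ℤ_11: compute digits iteratively via d_i = x_i mod 11, x_{i+1} = (x_i − d_i)/11. The first 6 digits are (1, 0, 0, 8, 0, 0).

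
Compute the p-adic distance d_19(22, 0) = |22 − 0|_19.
d_19(22, 0) = 1

Step 1 — x − y = 22 − 0 = 22. Step 2 — v_19(22) = 0 (factor: 22 = (19^0 · 22); the sign does not affect v_p). Step 3 — |x − y|_19 = 19^{0} = 1.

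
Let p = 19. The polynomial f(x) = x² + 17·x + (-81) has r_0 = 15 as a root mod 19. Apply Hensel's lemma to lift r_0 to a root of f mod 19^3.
r_2 = 5867 (mod 6859)

Hensel: r_{i+1} = r_i − f(r_i)·(f′(r_i))^{-1} mod 19^{i+2}, f′(x) = 2x + 17. Iterate:
  r_0 = 15 (mod 19)
  r_1 = 91 (mod 361)
  r_2 = 5867 (mod 6859)
Final: r = 5867 satisfies f(r) ≡ 0 mod 19^3.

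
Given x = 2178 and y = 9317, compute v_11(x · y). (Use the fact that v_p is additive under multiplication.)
v_11(20292426) = 5

v_p(x) = 2 (factor: 2178 = 11^2 · 18); v_p(y) = 3 (factor: 9317 = 11^3 · 7). Additivity: v_p(xy) = v_p(x) + v_p(y) = 2 + 3 = 5. (Direct check: xy = 20292426 = 11^5 · (126).)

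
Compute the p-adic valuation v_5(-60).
v_5(-60) = 1

v_5(n) is the largest exponent k such that 5^k divides n. Factor out: -60 = -5^1 · 12. (Sign doesn't affect v_p.) So v_5(-60) = 1.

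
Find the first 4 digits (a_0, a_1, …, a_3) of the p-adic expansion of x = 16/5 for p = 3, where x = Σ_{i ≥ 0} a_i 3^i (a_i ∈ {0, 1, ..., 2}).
(a_0, …, a_3) = (2, 1, 1, 2)

v_3(16/5) = 0 (numerator and denominator both coprime to 3), so x ∈ ℤ_3^×. Compute digits iteratively via a_i = x_i mod 3, x_{i+1} = (x_i − a_i)/3, with x_0 = x:
  x_0 = 16/5;  a_0 = 2;  x_1 = (x_0 − 2)/3 = 2/5
  x_1 = 2/5;  a_1 = 1;  x_2 = (x_1 − 1)/3 = -1/5
  x_2 = -1/5;  a_2 = 1;  x_3 = (x_2 − 1)/3 = -2/5
  x_3 = -2/5;  a_3 = 2;  x_4 = (x_3 − 2)/3 = -4/5
Digits: (2, 1, 1, 2).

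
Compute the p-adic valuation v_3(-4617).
v_3(-4617) = 5

v_3(n) is the largest exponent k such that 3^k divides n. Factor out: -4617 = -3^5 · 19. (Sign doesn't affect v_p.) So v_3(-4617) = 5.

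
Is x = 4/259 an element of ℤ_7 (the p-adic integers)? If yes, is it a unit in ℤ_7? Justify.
x ∉ ℤ_7 (v_7(x) = -1 < 0)

ℤ_7 = {x ∈ ℚ_7 : v_7(x) ≥ 0} and ℤ_7^× = {x ∈ ℤ_7 : v_7(x) = 0}. Here v_7(4/259) = v_7(num) − v_7(den) = -1; compare against these criteria.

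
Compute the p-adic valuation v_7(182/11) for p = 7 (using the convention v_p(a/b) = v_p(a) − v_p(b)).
v_7(182/11) = 1

Factor powers of 7 from the numerator and denominator of the reduced fraction: 182 = 7^1 · 26 and 11 = 7^0 · 11. Apply v_p(a/b) = v_p(a) − v_p(b): v_7(182/11) = 1 − 0 = 1.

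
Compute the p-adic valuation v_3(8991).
v_3(8991) = 5

v_3(n) is the largest exponent k such that 3^k divides n. Factor out: 8991 = 3^5 · 37. (Sign doesn't affect v_p.) So v_3(8991) = 5.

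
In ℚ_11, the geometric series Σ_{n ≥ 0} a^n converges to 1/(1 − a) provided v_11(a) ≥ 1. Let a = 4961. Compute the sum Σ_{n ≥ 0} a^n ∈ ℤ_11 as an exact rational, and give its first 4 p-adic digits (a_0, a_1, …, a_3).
Σ a^n = 1/(1 − a) = -1/4960;  first 4 digits = (1, 0, 8, 3)

v_11(a) = 2 ≥ 1, so the series converges in ℤ_11 to 1/(1 − a) = 1/(1 − 4961) = -1/4960. Expand this rational in ℤ_11: compute digits iteratively via d_i = x_i mod 11, x_{i+1} = (x_i − d_i)/11. The first 4 digits are (1, 0, 8, 3).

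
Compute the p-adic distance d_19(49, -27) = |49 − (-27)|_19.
d_19(49, -27) = 1/19

Step 1 — x − y = 49 − (-27) = 76. Step 2 — v_19(76) = 1 (factor: 76 = (19^1 · 4); the sign does not affect v_p). Step 3 — |x − y|_19 = 19^{-1} = 1/19.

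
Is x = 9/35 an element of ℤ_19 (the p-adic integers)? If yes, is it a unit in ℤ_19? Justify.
x ∈ ℤ_19^× (unit); v_19(x) = 0

ℤ_19 = {x ∈ ℚ_19 : v_19(x) ≥ 0} and ℤ_19^× = {x ∈ ℤ_19 : v_19(x) = 0}. Here v_19(9/35) = v_19(num) − v_19(den) = 0; compare against these criteria.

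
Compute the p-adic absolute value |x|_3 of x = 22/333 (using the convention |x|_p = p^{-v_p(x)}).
|22/333|_3 = 9

Step 1 — compute v_3(x) by factoring powers of 3 out of the numerator and denominator: v_3(22/333) = -2. Step 2 — apply |x|_p = p^{-v_p(x)} = 3^{2} = 9.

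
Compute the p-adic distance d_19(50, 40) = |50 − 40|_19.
d_19(50, 40) = 1

Step 1 — x − y = 50 − 40 = 10. Step 2 — v_19(10) = 0 (factor: 10 = (19^0 · 10); the sign does not affect v_p). Step 3 — |x − y|_19 = 19^{0} = 1.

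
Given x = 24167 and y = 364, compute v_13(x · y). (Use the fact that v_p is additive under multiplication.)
v_13(8796788) = 4

v_p(x) = 3 (factor: 24167 = 13^3 · 11); v_p(y) = 1 (factor: 364 = 13^1 · 28). Additivity: v_p(xy) = v_p(x) + v_p(y) = 3 + 1 = 4. (Direct check: xy = 8796788 = 13^4 · (308).)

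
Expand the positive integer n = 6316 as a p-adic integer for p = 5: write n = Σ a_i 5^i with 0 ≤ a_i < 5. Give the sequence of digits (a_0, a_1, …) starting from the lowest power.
(a_0, a_1, …) = (1, 3, 2, 0, 0, 2)

Repeated division by 5 gives the digits low-to-high: 6316 = 1 + 3·5^1 + 2·5^2 + 2·5^5. Digit sequence: (1, 3, 2, 0, 0, 2).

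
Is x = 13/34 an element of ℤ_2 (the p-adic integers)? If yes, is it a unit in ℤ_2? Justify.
x ∉ ℤ_2 (v_2(x) = -1 < 0)

ℤ_2 = {x ∈ ℚ_2 : v_2(x) ≥ 0} and ℤ_2^× = {x ∈ ℤ_2 : v_2(x) = 0}. Here v_2(13/34) = v_2(num) − v_2(den) = -1; compare against these criteria.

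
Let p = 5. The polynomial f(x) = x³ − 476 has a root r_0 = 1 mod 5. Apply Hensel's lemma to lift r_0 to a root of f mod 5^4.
r_3 = 576 (mod 625)

Hensel: r_{i+1} = r_i − f(r_i)/f′(r_i) mod 5^{i+2}, where f′(x) = 3x². Iterate:
  r_0 = 1 (mod 5)
  r_1 = 1 (mod 25)
  r_2 = 76 (mod 125)
  r_3 = 576 (mod 625)
Final: r = 576 with f(r) ≡ 0 mod 5^4.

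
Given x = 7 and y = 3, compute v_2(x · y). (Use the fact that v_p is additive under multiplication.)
v_2(21) = 0

v_p(x) = 0 (factor: 7 = 2^0 · 7); v_p(y) = 0 (factor: 3 = 2^0 · 3). Additivity: v_p(xy) = v_p(x) + v_p(y) = 0 + 0 = 0. (Direct check: xy = 21 = 2^0 · (21).)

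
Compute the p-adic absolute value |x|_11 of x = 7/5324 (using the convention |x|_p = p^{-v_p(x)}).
|7/5324|_11 = 1331

Step 1 — compute v_11(x) by factoring powers of 11 out of the numerator and denominator: v_11(7/5324) = -3. Step 2 — apply |x|_p = p^{-v_p(x)} = 11^{3} = 1331.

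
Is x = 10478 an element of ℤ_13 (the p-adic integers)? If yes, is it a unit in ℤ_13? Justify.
x ∈ ℤ_13 but not a unit; v_13(x) = 2 > 0

ℤ_13 = {x ∈ ℚ_13 : v_13(x) ≥ 0} and ℤ_13^× = {x ∈ ℤ_13 : v_13(x) = 0}. Here v_13(10478) = v_13(num) − v_13(den) = 2; compare against these criteria.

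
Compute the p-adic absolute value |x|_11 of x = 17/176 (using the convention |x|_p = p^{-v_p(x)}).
|17/176|_11 = 11

Step 1 — compute v_11(x) by factoring powers of 11 out of the numerator and denominator: v_11(17/176) = -1. Step 2 — apply |x|_p = p^{-v_p(x)} = 11^{1} = 11.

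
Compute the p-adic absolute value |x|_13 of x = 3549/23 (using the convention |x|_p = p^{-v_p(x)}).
|3549/23|_13 = 1/169

Step 1 — compute v_13(x) by factoring powers of 13 out of the numerator and denominator: v_13(3549/23) = 2. Step 2 — apply |x|_p = p^{-v_p(x)} = 13^{-2} = 1/169.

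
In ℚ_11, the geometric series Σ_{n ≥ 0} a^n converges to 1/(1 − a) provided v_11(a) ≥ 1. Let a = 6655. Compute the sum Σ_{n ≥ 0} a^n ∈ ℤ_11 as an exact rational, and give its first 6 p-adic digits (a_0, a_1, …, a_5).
Σ a^n = 1/(1 − a) = -1/6654;  first 6 digits = (1, 0, 0, 5, 0, 0)

v_11(a) = 3 ≥ 1, so the series converges in ℤ_11 to 1/(1 − a) = 1/(1 − 6655) = -1/6654. Expand this rational in ℤ_11: compute digits iteratively via d_i = x_i mod 11, x_{i+1} = (x_i − d_i)/11. The first 6 digits are (1, 0, 0, 5, 0, 0).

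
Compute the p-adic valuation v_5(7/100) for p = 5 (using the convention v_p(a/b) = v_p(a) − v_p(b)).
v_5(7/100) = -2

Factor powers of 5 from the numerator and denominator of the reduced fraction: 7 = 5^0 · 7 and 100 = 5^2 · 4. Apply v_p(a/b) = v_p(a) − v_p(b): v_5(7/100) = 0 − 2 = -2.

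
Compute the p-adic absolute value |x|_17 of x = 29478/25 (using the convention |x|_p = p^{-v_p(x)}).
|29478/25|_17 = 1/4913

Step 1 — compute v_17(x) by factoring powers of 17 out of the numerator and denominator: v_17(29478/25) = 3. Step 2 — apply |x|_p = p^{-v_p(x)} = 17^{-3} = 1/4913.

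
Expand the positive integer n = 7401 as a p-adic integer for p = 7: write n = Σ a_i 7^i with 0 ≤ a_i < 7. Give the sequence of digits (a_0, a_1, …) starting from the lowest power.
(a_0, a_1, …) = (2, 0, 4, 0, 3)

Repeated division by 7 gives the digits low-to-high: 7401 = 2 + 4·7^2 + 3·7^4. Digit sequence: (2, 0, 4, 0, 3).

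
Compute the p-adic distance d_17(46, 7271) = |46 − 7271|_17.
d_17(46, 7271) = 1/289

Step 1 — x − y = 46 − 7271 = -7225. Step 2 — v_17(-7225) = 2 (factor: -7225 = −(17^2 · 25); the sign does not affect v_p). Step 3 — |x − y|_17 = 17^{-2} = 1/289.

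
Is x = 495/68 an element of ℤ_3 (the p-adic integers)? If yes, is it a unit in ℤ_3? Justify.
x ∈ ℤ_3 but not a unit; v_3(x) = 2 > 0

ℤ_3 = {x ∈ ℚ_3 : v_3(x) ≥ 0} and ℤ_3^× = {x ∈ ℤ_3 : v_3(x) = 0}. Here v_3(495/68) = v_3(num) − v_3(den) = 2; compare against these criteria.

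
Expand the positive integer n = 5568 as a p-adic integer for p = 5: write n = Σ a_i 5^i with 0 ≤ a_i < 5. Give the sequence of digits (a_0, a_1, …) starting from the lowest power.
(a_0, a_1, …) = (3, 3, 2, 4, 3, 1)

Repeated division by 5 gives the digits low-to-high: 5568 = 3 + 3·5^1 + 2·5^2 + 4·5^3 + 3·5^4 + 1·5^5. Digit sequence: (3, 3, 2, 4, 3, 1).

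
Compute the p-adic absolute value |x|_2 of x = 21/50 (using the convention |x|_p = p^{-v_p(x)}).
|21/50|_2 = 2

Step 1 — compute v_2(x) by factoring powers of 2 out of the numerator and denominator: v_2(21/50) = -1. Step 2 — apply |x|_p = p^{-v_p(x)} = 2^{1} = 2.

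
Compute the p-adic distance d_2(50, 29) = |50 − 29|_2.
d_2(50, 29) = 1

Step 1 — x − y = 50 − 29 = 21. Step 2 — v_2(21) = 0 (factor: 21 = (2^0 · 21); the sign does not affect v_p). Step 3 — |x − y|_2 = 2^{0} = 1.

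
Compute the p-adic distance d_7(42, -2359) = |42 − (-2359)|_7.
d_7(42, -2359) = 1/2401

Step 1 — x − y = 42 − (-2359) = 2401. Step 2 — v_7(2401) = 4 (factor: 2401 = (7^4 · 1); the sign does not affect v_p). Step 3 — |x − y|_7 = 7^{-4} = 1/2401.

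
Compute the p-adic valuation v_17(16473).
v_17(16473) = 2

v_17(n) is the largest exponent k such that 17^k divides n. Factor out: 16473 = 17^2 · 57. (Sign doesn't affect v_p.) So v_17(16473) = 2.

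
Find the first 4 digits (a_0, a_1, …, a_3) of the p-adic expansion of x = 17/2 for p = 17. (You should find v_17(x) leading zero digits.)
(a_0, …, a_3) = (0, 9, 8, 8)

v_17(17/2) = 1, so a_0 = ... = a_0 = 0. Factor out: x = 17^1 · u with u = 1/2 a unit in ℤ_17. Expand u iteratively via a_{v+i} = u_i mod 17, u_{i+1} = (u_i − a_{v+i})/17:
  u_0 = 1/2;  a_1 = 9;  u_1 = (u_0 − 9)/17 = -1/2
  u_1 = -1/2;  a_2 = 8;  u_2 = (u_1 − 8)/17 = -1/2
  u_2 = -1/2;  a_3 = 8;  u_3 = (u_2 − 8)/17 = -1/2
Digits: (0, 9, 8, 8).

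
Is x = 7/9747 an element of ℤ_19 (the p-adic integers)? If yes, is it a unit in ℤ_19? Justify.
x ∉ ℤ_19 (v_19(x) = -2 < 0)

ℤ_19 = {x ∈ ℚ_19 : v_19(x) ≥ 0} and ℤ_19^× = {x ∈ ℤ_19 : v_19(x) = 0}. Here v_19(7/9747) = v_19(num) − v_19(den) = -2; compare against these criteria.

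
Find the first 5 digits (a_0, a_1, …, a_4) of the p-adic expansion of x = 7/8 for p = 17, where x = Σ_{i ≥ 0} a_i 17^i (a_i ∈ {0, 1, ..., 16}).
(a_0, …, a_4) = (3, 2, 2, 2, 2)

v_17(7/8) = 0 (numerator and denominator both coprime to 17), so x ∈ ℤ_17^×. Compute digits iteratively via a_i = x_i mod 17, x_{i+1} = (x_i − a_i)/17, with x_0 = x:
  x_0 = 7/8;  a_0 = 3;  x_1 = (x_0 − 3)/17 = -1/8
  x_1 = -1/8;  a_1 = 2;  x_2 = (x_1 − 2)/17 = -1/8
  x_2 = -1/8;  a_2 = 2;  x_3 = (x_2 − 2)/17 = -1/8
  x_3 = -1/8;  a_3 = 2;  x_4 = (x_3 − 2)/17 = -1/8
  x_4 = -1/8;  a_4 = 2;  x_5 = (x_4 − 2)/17 = -1/8
Digits: (3, 2, 2, 2, 2).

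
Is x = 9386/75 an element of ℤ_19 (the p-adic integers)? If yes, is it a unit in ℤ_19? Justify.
x ∈ ℤ_19 but not a unit; v_19(x) = 2 > 0

ℤ_19 = {x ∈ ℚ_19 : v_19(x) ≥ 0} and ℤ_19^× = {x ∈ ℤ_19 : v_19(x) = 0}. Here v_19(9386/75) = v_19(num) − v_19(den) = 2; compare against these criteria.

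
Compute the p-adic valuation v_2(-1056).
v_2(-1056) = 5

v_2(n) is the largest exponent k such that 2^k divides n. Factor out: -1056 = -2^5 · 33. (Sign doesn't affect v_p.) So v_2(-1056) = 5.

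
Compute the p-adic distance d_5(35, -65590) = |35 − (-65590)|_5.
d_5(35, -65590) = 1/3125

Step 1 — x − y = 35 − (-65590) = 65625. Step 2 — v_5(65625) = 5 (factor: 65625 = (5^5 · 21); the sign does not affect v_p). Step 3 — |x − y|_5 = 5^{-5} = 1/3125.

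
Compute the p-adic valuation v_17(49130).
v_17(49130) = 3

v_17(n) is the largest exponent k such that 17^k divides n. Factor out: 49130 = 17^3 · 10. (Sign doesn't affect v_p.) So v_17(49130) = 3.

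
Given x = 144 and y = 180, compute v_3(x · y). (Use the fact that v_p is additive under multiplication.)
v_3(25920) = 4

v_p(x) = 2 (factor: 144 = 3^2 · 16); v_p(y) = 2 (factor: 180 = 3^2 · 20). Additivity: v_p(xy) = v_p(x) + v_p(y) = 2 + 2 = 4. (Direct check: xy = 25920 = 3^4 · (320).)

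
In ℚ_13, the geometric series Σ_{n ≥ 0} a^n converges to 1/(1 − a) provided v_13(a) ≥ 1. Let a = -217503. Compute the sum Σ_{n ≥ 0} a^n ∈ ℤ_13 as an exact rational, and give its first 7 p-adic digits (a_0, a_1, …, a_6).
Σ a^n = 1/(1 − a) = 1/217504;  first 7 digits = (1, 0, 0, 5, 5, 12, 11)

v_13(a) = 3 ≥ 1, so the series converges in ℤ_13 to 1/(1 − a) = 1/(1 − (-217503)) = 1/217504. Expand this rational in ℤ_13: compute digits iteratively via d_i = x_i mod 13, x_{i+1} = (x_i − d_i)/13. The first 7 digits are (1, 0, 0, 5, 5, 12, 11).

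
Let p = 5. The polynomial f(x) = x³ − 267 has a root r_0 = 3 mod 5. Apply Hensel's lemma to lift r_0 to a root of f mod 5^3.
r_2 = 73 (mod 125)

Hensel: r_{i+1} = r_i − f(r_i)/f′(r_i) mod 5^{i+2}, where f′(x) = 3x². Iterate:
  r_0 = 3 (mod 5)
  r_1 = 23 (mod 25)
  r_2 = 73 (mod 125)
Final: r = 73 with f(r) ≡ 0 mod 5^3.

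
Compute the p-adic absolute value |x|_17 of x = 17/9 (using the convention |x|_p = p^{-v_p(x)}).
|17/9|_17 = 1/17

Step 1 — compute v_17(x) by factoring powers of 17 out of the numerator and denominator: v_17(17/9) = 1. Step 2 — apply |x|_p = p^{-v_p(x)} = 17^{-1} = 1/17.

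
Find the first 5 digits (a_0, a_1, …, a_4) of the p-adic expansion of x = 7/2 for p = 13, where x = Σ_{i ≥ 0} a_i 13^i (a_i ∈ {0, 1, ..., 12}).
(a_0, …, a_4) = (10, 6, 6, 6, 6)

v_13(7/2) = 0 (numerator and denominator both coprime to 13), so x ∈ ℤ_13^×. Compute digits iteratively via a_i = x_i mod 13, x_{i+1} = (x_i − a_i)/13, with x_0 = x:
  x_0 = 7/2;  a_0 = 10;  x_1 = (x_0 − 10)/13 = -1/2
  x_1 = -1/2;  a_1 = 6;  x_2 = (x_1 − 6)/13 = -1/2
  x_2 = -1/2;  a_2 = 6;  x_3 = (x_2 − 6)/13 = -1/2
  x_3 = -1/2;  a_3 = 6;  x_4 = (x_3 − 6)/13 = -1/2
  x_4 = -1/2;  a_4 = 6;  x_5 = (x_4 − 6)/13 = -1/2
Digits: (10, 6, 6, 6, 6).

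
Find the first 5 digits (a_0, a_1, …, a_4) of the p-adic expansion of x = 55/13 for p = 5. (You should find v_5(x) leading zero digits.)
(a_0, …, a_4) = (0, 2, 4, 3, 0)

v_5(55/13) = 1, so a_0 = ... = a_0 = 0. Factor out: x = 5^1 · u with u = 11/13 a unit in ℤ_5. Expand u iteratively via a_{v+i} = u_i mod 5, u_{i+1} = (u_i − a_{v+i})/5:
  u_0 = 11/13;  a_1 = 2;  u_1 = (u_0 − 2)/5 = -3/13
  u_1 = -3/13;  a_2 = 4;  u_2 = (u_1 − 4)/5 = -11/13
  u_2 = -11/13;  a_3 = 3;  u_3 = (u_2 − 3)/5 = -10/13
  u_3 = -10/13;  a_4 = 0;  u_4 = (u_3 − 0)/5 = -2/13
Digits: (0, 2, 4, 3, 0).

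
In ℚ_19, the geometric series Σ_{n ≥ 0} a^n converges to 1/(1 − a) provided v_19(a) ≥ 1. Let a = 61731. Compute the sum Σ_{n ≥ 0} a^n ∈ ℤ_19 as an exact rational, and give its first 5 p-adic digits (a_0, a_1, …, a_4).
Σ a^n = 1/(1 − a) = -1/61730;  first 5 digits = (1, 0, 0, 9, 0)

v_19(a) = 3 ≥ 1, so the series converges in ℤ_19 to 1/(1 − a) = 1/(1 − 61731) = -1/61730. Expand this rational in ℤ_19: compute digits iteratively via d_i = x_i mod 19, x_{i+1} = (x_i − d_i)/19. The first 5 digits are (1, 0, 0, 9, 0).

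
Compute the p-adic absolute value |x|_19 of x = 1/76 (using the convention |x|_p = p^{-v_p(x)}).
|1/76|_19 = 19

Step 1 — compute v_19(x) by factoring powers of 19 out of the numerator and denominator: v_19(1/76) = -1. Step 2 — apply |x|_p = p^{-v_p(x)} = 19^{1} = 19.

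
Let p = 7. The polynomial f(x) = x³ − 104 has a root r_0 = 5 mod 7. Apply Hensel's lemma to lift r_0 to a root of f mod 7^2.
r_1 = 40 (mod 49)

Hensel: r_{i+1} = r_i − f(r_i)/f′(r_i) mod 7^{i+2}, where f′(x) = 3x². Iterate:
  r_0 = 5 (mod 7)
  r_1 = 40 (mod 49)
Final: r = 40 with f(r) ≡ 0 mod 7^2.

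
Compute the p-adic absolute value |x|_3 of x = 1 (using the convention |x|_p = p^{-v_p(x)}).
|1|_3 = 1

Step 1 — compute v_3(x) by factoring powers of 3 out of the numerator and denominator: v_3(1) = 0. Step 2 — apply |x|_p = p^{-v_p(x)} = 3^{0} = 1.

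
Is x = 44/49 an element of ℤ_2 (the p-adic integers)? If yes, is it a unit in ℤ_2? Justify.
x ∈ ℤ_2 but not a unit; v_2(x) = 2 > 0

ℤ_2 = {x ∈ ℚ_2 : v_2(x) ≥ 0} and ℤ_2^× = {x ∈ ℤ_2 : v_2(x) = 0}. Here v_2(44/49) = v_2(num) − v_2(den) = 2; compare against these criteria.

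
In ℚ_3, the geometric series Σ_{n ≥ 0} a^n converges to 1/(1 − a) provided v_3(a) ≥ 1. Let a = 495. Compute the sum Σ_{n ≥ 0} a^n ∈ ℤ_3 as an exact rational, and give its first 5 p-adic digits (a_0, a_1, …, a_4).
Σ a^n = 1/(1 − a) = -1/494;  first 5 digits = (1, 0, 1, 0, 1)

v_3(a) = 2 ≥ 1, so the series converges in ℤ_3 to 1/(1 − a) = 1/(1 − 495) = -1/494. Expand this rational in ℤ_3: compute digits iteratively via d_i = x_i mod 3, x_{i+1} = (x_i − d_i)/3. The first 5 digits are (1, 0, 1, 0, 1).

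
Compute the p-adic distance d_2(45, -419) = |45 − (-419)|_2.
d_2(45, -419) = 1/16

Step 1 — x − y = 45 − (-419) = 464. Step 2 — v_2(464) = 4 (factor: 464 = (2^4 · 29); the sign does not affect v_p). Step 3 — |x − y|_2 = 2^{-4} = 1/16.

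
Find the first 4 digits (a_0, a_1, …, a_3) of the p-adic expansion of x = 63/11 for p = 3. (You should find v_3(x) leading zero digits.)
(a_0, …, a_3) = (0, 0, 2, 2)

v_3(63/11) = 2, so a_0 = ... = a_1 = 0. Factor out: x = 3^2 · u with u = 7/11 a unit in ℤ_3. Expand u iteratively via a_{v+i} = u_i mod 3, u_{i+1} = (u_i − a_{v+i})/3:
  u_0 = 7/11;  a_2 = 2;  u_1 = (u_0 − 2)/3 = -5/11
  u_1 = -5/11;  a_3 = 2;  u_2 = (u_1 − 2)/3 = -9/11
Digits: (0, 0, 2, 2).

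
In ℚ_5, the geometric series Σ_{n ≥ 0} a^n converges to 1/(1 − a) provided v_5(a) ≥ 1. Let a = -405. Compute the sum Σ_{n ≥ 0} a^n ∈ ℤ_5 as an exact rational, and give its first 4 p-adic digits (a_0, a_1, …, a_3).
Σ a^n = 1/(1 − a) = 1/406;  first 4 digits = (1, 4, 4, 2)

v_5(a) = 1 ≥ 1, so the series converges in ℤ_5 to 1/(1 − a) = 1/(1 − (-405)) = 1/406. Expand this rational in ℤ_5: compute digits iteratively via d_i = x_i mod 5, x_{i+1} = (x_i − d_i)/5. The first 4 digits are (1, 4, 4, 2).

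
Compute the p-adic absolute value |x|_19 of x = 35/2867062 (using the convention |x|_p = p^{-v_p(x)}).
|35/2867062|_19 = 130321

Step 1 — compute v_19(x) by factoring powers of 19 out of the numerator and denominator: v_19(35/2867062) = -4. Step 2 — apply |x|_p = p^{-v_p(x)} = 19^{4} = 130321.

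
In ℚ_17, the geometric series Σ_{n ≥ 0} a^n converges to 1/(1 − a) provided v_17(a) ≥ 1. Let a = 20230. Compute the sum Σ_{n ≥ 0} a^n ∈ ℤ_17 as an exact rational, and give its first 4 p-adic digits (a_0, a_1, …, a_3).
Σ a^n = 1/(1 − a) = -1/20229;  first 4 digits = (1, 0, 2, 4)

v_17(a) = 2 ≥ 1, so the series converges in ℤ_17 to 1/(1 − a) = 1/(1 − 20230) = -1/20229. Expand this rational in ℤ_17: compute digits iteratively via d_i = x_i mod 17, x_{i+1} = (x_i − d_i)/17. The first 4 digits are (1, 0, 2, 4).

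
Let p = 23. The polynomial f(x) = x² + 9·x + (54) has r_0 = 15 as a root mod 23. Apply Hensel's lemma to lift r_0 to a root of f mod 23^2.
r_1 = 452 (mod 529)

Hensel: r_{i+1} = r_i − f(r_i)·(f′(r_i))^{-1} mod 23^{i+2}, f′(x) = 2x + 9. Iterate:
  r_0 = 15 (mod 23)
  r_1 = 452 (mod 529)
Final: r = 452 satisfies f(r) ≡ 0 mod 23^2.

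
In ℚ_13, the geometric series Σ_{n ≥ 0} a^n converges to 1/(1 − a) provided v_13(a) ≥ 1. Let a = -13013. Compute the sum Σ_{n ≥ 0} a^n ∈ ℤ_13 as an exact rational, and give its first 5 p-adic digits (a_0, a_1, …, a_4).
Σ a^n = 1/(1 − a) = 1/13014;  first 5 digits = (1, 0, 1, 7, 0)

v_13(a) = 2 ≥ 1, so the series converges in ℤ_13 to 1/(1 − a) = 1/(1 − (-13013)) = 1/13014. Expand this rational in ℤ_13: compute digits iteratively via d_i = x_i mod 13, x_{i+1} = (x_i − d_i)/13. The first 5 digits are (1, 0, 1, 7, 0).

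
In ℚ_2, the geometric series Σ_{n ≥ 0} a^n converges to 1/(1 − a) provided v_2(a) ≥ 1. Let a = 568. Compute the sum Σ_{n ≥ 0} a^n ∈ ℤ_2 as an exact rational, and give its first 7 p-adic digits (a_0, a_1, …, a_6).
Σ a^n = 1/(1 − a) = -1/567;  first 7 digits = (1, 0, 0, 1, 1, 1, 1)

v_2(a) = 3 ≥ 1, so the series converges in ℤ_2 to 1/(1 − a) = 1/(1 − 568) = -1/567. Expand this rational in ℤ_2: compute digits iteratively via d_i = x_i mod 2, x_{i+1} = (x_i − d_i)/2. The first 7 digits are (1, 0, 0, 1, 1, 1, 1).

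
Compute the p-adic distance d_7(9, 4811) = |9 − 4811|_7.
d_7(9, 4811) = 1/2401

Step 1 — x − y = 9 − 4811 = -4802. Step 2 — v_7(-4802) = 4 (factor: -4802 = −(7^4 · 2); the sign does not affect v_p). Step 3 — |x − y|_7 = 7^{-4} = 1/2401.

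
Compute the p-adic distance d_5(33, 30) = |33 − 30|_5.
d_5(33, 30) = 1

Step 1 — x − y = 33 − 30 = 3. Step 2 — v_5(3) = 0 (factor: 3 = (5^0 · 3); the sign does not affect v_p). Step 3 — |x − y|_5 = 5^{0} = 1.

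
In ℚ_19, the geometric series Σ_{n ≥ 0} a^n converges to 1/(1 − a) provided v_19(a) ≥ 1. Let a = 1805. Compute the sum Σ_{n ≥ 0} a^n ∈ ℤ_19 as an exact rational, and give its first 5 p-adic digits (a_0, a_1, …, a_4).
Σ a^n = 1/(1 − a) = -1/1804;  first 5 digits = (1, 0, 5, 0, 6)

v_19(a) = 2 ≥ 1, so the series converges in ℤ_19 to 1/(1 − a) = 1/(1 − 1805) = -1/1804. Expand this rational in ℤ_19: compute digits iteratively via d_i = x_i mod 19, x_{i+1} = (x_i − d_i)/19. The first 5 digits are (1, 0, 5, 0, 6).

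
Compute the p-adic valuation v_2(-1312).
v_2(-1312) = 5

v_2(n) is the largest exponent k such that 2^k divides n. Factor out: -1312 = -2^5 · 41. (Sign doesn't affect v_p.) So v_2(-1312) = 5.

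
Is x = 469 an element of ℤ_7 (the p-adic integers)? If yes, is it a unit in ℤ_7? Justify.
x ∈ ℤ_7 but not a unit; v_7(x) = 1 > 0

ℤ_7 = {x ∈ ℚ_7 : v_7(x) ≥ 0} and ℤ_7^× = {x ∈ ℤ_7 : v_7(x) = 0}. Here v_7(469) = v_7(num) − v_7(den) = 1; compare against these criteria.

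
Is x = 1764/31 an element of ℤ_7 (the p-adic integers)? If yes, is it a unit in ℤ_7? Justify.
x ∈ ℤ_7 but not a unit; v_7(x) = 2 > 0

ℤ_7 = {x ∈ ℚ_7 : v_7(x) ≥ 0} and ℤ_7^× = {x ∈ ℤ_7 : v_7(x) = 0}. Here v_7(1764/31) = v_7(num) − v_7(den) = 2; compare against these criteria.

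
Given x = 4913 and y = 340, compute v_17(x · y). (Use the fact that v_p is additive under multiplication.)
v_17(1670420) = 4

v_p(x) = 3 (factor: 4913 = 17^3 · 1); v_p(y) = 1 (factor: 340 = 17^1 · 20). Additivity: v_p(xy) = v_p(x) + v_p(y) = 3 + 1 = 4. (Direct check: xy = 1670420 = 17^4 · (20).)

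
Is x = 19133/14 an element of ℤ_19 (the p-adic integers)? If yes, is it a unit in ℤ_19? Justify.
x ∈ ℤ_19 but not a unit; v_19(x) = 2 > 0

ℤ_19 = {x ∈ ℚ_19 : v_19(x) ≥ 0} and ℤ_19^× = {x ∈ ℤ_19 : v_19(x) = 0}. Here v_19(19133/14) = v_19(num) − v_19(den) = 2; compare against these criteria.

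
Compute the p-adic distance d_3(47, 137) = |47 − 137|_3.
d_3(47, 137) = 1/9

Step 1 — x − y = 47 − 137 = -90. Step 2 — v_3(-90) = 2 (factor: -90 = −(3^2 · 10); the sign does not affect v_p). Step 3 — |x − y|_3 = 3^{-2} = 1/9.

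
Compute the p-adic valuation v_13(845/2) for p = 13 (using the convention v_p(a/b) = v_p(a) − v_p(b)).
v_13(845/2) = 2

Factor powers of 13 from the numerator and denominator of the reduced fraction: 845 = 13^2 · 5 and 2 = 13^0 · 2. Apply v_p(a/b) = v_p(a) − v_p(b): v_13(845/2) = 2 − 0 = 2.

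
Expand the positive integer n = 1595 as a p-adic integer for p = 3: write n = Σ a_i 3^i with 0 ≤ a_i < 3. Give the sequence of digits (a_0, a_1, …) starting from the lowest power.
(a_0, a_1, …) = (2, 0, 0, 2, 1, 0, 2)

Repeated division by 3 gives the digits low-to-high: 1595 = 2 + 2·3^3 + 1·3^4 + 2·3^6. Digit sequence: (2, 0, 0, 2, 1, 0, 2).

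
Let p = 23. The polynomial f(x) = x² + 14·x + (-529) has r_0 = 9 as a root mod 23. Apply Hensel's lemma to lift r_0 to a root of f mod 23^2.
r_1 = 515 (mod 529)

Hensel: r_{i+1} = r_i − f(r_i)·(f′(r_i))^{-1} mod 23^{i+2}, f′(x) = 2x + 14. Iterate:
  r_0 = 9 (mod 23)
  r_1 = 515 (mod 529)
Final: r = 515 satisfies f(r) ≡ 0 mod 23^2.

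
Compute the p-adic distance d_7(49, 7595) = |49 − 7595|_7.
d_7(49, 7595) = 1/343

Step 1 — x − y = 49 − 7595 = -7546. Step 2 — v_7(-7546) = 3 (factor: -7546 = −(7^3 · 22); the sign does not affect v_p). Step 3 — |x − y|_7 = 7^{-3} = 1/343.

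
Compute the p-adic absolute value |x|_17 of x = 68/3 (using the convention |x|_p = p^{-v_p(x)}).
|68/3|_17 = 1/17

Step 1 — compute v_17(x) by factoring powers of 17 out of the numerator and denominator: v_17(68/3) = 1. Step 2 — apply |x|_p = p^{-v_p(x)} = 17^{-1} = 1/17.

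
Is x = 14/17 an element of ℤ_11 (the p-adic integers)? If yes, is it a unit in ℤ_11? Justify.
x ∈ ℤ_11^× (unit); v_11(x) = 0

ℤ_11 = {x ∈ ℚ_11 : v_11(x) ≥ 0} and ℤ_11^× = {x ∈ ℤ_11 : v_11(x) = 0}. Here v_11(14/17) = v_11(num) − v_11(den) = 0; compare against these criteria.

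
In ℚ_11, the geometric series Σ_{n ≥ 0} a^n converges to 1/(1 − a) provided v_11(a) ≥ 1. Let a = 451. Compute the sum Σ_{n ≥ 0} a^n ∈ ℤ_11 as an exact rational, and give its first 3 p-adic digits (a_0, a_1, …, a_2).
Σ a^n = 1/(1 − a) = -1/450;  first 3 digits = (1, 8, 1)

v_11(a) = 1 ≥ 1, so the series converges in ℤ_11 to 1/(1 − a) = 1/(1 − 451) = -1/450. Expand this rational in ℤ_11: compute digits iteratively via d_i = x_i mod 11, x_{i+1} = (x_i − d_i)/11. The first 3 digits are (1, 8, 1).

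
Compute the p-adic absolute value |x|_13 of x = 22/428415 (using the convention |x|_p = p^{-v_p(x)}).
|22/428415|_13 = 28561

Step 1 — compute v_13(x) by factoring powers of 13 out of the numerator and denominator: v_13(22/428415) = -4. Step 2 — apply |x|_p = p^{-v_p(x)} = 13^{4} = 28561.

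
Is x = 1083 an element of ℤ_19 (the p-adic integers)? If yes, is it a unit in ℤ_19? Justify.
x ∈ ℤ_19 but not a unit; v_19(x) = 2 > 0

ℤ_19 = {x ∈ ℚ_19 : v_19(x) ≥ 0} and ℤ_19^× = {x ∈ ℤ_19 : v_19(x) = 0}. Here v_19(1083) = v_19(num) − v_19(den) = 2; compare against these criteria.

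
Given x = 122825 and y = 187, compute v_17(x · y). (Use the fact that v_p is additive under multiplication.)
v_17(22968275) = 4

v_p(x) = 3 (factor: 122825 = 17^3 · 25); v_p(y) = 1 (factor: 187 = 17^1 · 11). Additivity: v_p(xy) = v_p(x) + v_p(y) = 3 + 1 = 4. (Direct check: xy = 22968275 = 17^4 · (275).)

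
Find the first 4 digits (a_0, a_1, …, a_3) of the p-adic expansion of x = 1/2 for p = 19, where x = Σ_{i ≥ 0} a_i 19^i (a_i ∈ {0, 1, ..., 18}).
(a_0, …, a_3) = (10, 9, 9, 9)

v_19(1/2) = 0 (numerator and denominator both coprime to 19), so x ∈ ℤ_19^×. Compute digits iteratively via a_i = x_i mod 19, x_{i+1} = (x_i − a_i)/19, with x_0 = x:
  x_0 = 1/2;  a_0 = 10;  x_1 = (x_0 − 10)/19 = -1/2
  x_1 = -1/2;  a_1 = 9;  x_2 = (x_1 − 9)/19 = -1/2
  x_2 = -1/2;  a_2 = 9;  x_3 = (x_2 − 9)/19 = -1/2
  x_3 = -1/2;  a_3 = 9;  x_4 = (x_3 − 9)/19 = -1/2
Digits: (10, 9, 9, 9).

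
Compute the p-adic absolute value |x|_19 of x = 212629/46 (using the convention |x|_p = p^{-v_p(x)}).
|212629/46|_19 = 1/6859

Step 1 — compute v_19(x) by factoring powers of 19 out of the numerator and denominator: v_19(212629/46) = 3. Step 2 — apply |x|_p = p^{-v_p(x)} = 19^{-3} = 1/6859.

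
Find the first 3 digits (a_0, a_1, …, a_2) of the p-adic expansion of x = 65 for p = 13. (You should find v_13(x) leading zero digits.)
(a_0, …, a_2) = (0, 5, 0)

v_13(65) = 1, so a_0 = ... = a_0 = 0. Factor out: x = 13^1 · u with u = 5 a unit in ℤ_13. Expand u iteratively via a_{v+i} = u_i mod 13, u_{i+1} = (u_i − a_{v+i})/13:
  u_0 = 5;  a_1 = 5;  u_1 = (u_0 − 5)/13 = 0
  u_1 = 0;  a_2 = 0;  u_2 = (u_1 − 0)/13 = 0
Digits: (0, 5, 0).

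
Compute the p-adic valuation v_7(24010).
v_7(24010) = 4

v_7(n) is the largest exponent k such that 7^k divides n. Factor out: 24010 = 7^4 · 10. (Sign doesn't affect v_p.) So v_7(24010) = 4.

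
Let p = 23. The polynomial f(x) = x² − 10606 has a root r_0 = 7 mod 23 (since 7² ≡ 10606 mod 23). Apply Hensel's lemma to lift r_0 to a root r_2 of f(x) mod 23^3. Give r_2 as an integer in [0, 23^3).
r_2 = 6769 (mod 12167)

Hensel's recurrence: r_{i+1} = r_i − f(r_i)·(f′(r_i))^{-1} mod 23^{i+2}, with f′(x) = 2x. Iterate:
  r_0 = 7 (mod 23)
  r_1 = 421 (mod 529)
  r_2 = 6769 (mod 12167)
Final: r_2 = 6769, and one checks f(r_2) ≡ 0 mod 23^3.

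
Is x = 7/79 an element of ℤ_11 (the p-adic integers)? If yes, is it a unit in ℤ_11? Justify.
x ∈ ℤ_11^× (unit); v_11(x) = 0

ℤ_11 = {x ∈ ℚ_11 : v_11(x) ≥ 0} and ℤ_11^× = {x ∈ ℤ_11 : v_11(x) = 0}. Here v_11(7/79) = v_11(num) − v_11(den) = 0; compare against these criteria.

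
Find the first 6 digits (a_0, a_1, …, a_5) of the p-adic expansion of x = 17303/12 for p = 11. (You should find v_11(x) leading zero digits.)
(a_0, …, a_5) = (0, 0, 0, 2, 10, 0)

v_11(17303/12) = 3, so a_0 = ... = a_2 = 0. Factor out: x = 11^3 · u with u = 13/12 a unit in ℤ_11. Expand u iteratively via a_{v+i} = u_i mod 11, u_{i+1} = (u_i − a_{v+i})/11:
  u_0 = 13/12;  a_3 = 2;  u_1 = (u_0 − 2)/11 = -1/12
  u_1 = -1/12;  a_4 = 10;  u_2 = (u_1 − 10)/11 = -11/12
  u_2 = -11/12;  a_5 = 0;  u_3 = (u_2 − 0)/11 = -1/12
Digits: (0, 0, 0, 2, 10, 0).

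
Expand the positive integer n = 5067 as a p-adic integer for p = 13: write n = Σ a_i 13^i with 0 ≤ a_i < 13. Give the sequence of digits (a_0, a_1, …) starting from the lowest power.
(a_0, a_1, …) = (10, 12, 3, 2)

Repeated division by 13 gives the digits low-to-high: 5067 = 10 + 12·13^1 + 3·13^2 + 2·13^3. Digit sequence: (10, 12, 3, 2).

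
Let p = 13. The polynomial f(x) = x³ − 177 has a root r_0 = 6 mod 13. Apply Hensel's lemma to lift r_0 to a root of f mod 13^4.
r_3 = 10601 (mod 28561)

Hensel: r_{i+1} = r_i − f(r_i)/f′(r_i) mod 13^{i+2}, where f′(x) = 3x². Iterate:
  r_0 = 6 (mod 13)
  r_1 = 123 (mod 169)
  r_2 = 1813 (mod 2197)
  r_3 = 10601 (mod 28561)
Final: r = 10601 with f(r) ≡ 0 mod 13^4.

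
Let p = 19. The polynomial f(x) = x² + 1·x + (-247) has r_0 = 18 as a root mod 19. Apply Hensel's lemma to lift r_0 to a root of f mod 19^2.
r_1 = 113 (mod 361)

Hensel: r_{i+1} = r_i − f(r_i)·(f′(r_i))^{-1} mod 19^{i+2}, f′(x) = 2x + 1. Iterate:
  r_0 = 18 (mod 19)
  r_1 = 113 (mod 361)
Final: r = 113 satisfies f(r) ≡ 0 mod 19^2.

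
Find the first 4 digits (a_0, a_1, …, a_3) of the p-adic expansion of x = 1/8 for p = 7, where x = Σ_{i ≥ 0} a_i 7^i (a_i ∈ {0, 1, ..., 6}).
(a_0, …, a_3) = (1, 6, 0, 6)

v_7(1/8) = 0 (numerator and denominator both coprime to 7), so x ∈ ℤ_7^×. Compute digits iteratively via a_i = x_i mod 7, x_{i+1} = (x_i − a_i)/7, with x_0 = x:
  x_0 = 1/8;  a_0 = 1;  x_1 = (x_0 − 1)/7 = -1/8
  x_1 = -1/8;  a_1 = 6;  x_2 = (x_1 − 6)/7 = -7/8
  x_2 = -7/8;  a_2 = 0;  x_3 = (x_2 − 0)/7 = -1/8
  x_3 = -1/8;  a_3 = 6;  x_4 = (x_3 − 6)/7 = -7/8
Digits: (1, 6, 0, 6).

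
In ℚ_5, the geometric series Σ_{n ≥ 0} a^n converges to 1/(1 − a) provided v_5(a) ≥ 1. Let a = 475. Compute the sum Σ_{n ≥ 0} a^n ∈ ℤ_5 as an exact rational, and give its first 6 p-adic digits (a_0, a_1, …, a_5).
Σ a^n = 1/(1 − a) = -1/474;  first 6 digits = (1, 0, 4, 3, 1, 2)

v_5(a) = 2 ≥ 1, so the series converges in ℤ_5 to 1/(1 − a) = 1/(1 − 475) = -1/474. Expand this rational in ℤ_5: compute digits iteratively via d_i = x_i mod 5, x_{i+1} = (x_i − d_i)/5. The first 6 digits are (1, 0, 4, 3, 1, 2).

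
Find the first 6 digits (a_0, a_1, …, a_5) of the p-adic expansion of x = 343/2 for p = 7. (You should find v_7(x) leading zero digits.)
(a_0, …, a_5) = (0, 0, 0, 4, 3, 3)

v_7(343/2) = 3, so a_0 = ... = a_2 = 0. Factor out: x = 7^3 · u with u = 1/2 a unit in ℤ_7. Expand u iteratively via a_{v+i} = u_i mod 7, u_{i+1} = (u_i − a_{v+i})/7:
  u_0 = 1/2;  a_3 = 4;  u_1 = (u_0 − 4)/7 = -1/2
  u_1 = -1/2;  a_4 = 3;  u_2 = (u_1 − 3)/7 = -1/2
  u_2 = -1/2;  a_5 = 3;  u_3 = (u_2 − 3)/7 = -1/2
Digits: (0, 0, 0, 4, 3, 3).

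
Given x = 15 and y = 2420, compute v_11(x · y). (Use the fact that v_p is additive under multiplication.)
v_11(36300) = 2

v_p(x) = 0 (factor: 15 = 11^0 · 15); v_p(y) = 2 (factor: 2420 = 11^2 · 20). Additivity: v_p(xy) = v_p(x) + v_p(y) = 0 + 2 = 2. (Direct check: xy = 36300 = 11^2 · (300).)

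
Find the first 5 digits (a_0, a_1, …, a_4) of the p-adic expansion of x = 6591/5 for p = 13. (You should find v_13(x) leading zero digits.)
(a_0, …, a_4) = (0, 0, 0, 11, 7)

v_13(6591/5) = 3, so a_0 = ... = a_2 = 0. Factor out: x = 13^3 · u with u = 3/5 a unit in ℤ_13. Expand u iteratively via a_{v+i} = u_i mod 13, u_{i+1} = (u_i − a_{v+i})/13:
  u_0 = 3/5;  a_3 = 11;  u_1 = (u_0 − 11)/13 = -4/5
  u_1 = -4/5;  a_4 = 7;  u_2 = (u_1 − 7)/13 = -3/5
Digits: (0, 0, 0, 11, 7).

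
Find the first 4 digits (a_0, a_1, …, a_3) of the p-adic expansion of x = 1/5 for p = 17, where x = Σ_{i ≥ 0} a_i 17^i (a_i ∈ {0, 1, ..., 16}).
(a_0, …, a_3) = (7, 3, 10, 13)

v_17(1/5) = 0 (numerator and denominator both coprime to 17), so x ∈ ℤ_17^×. Compute digits iteratively via a_i = x_i mod 17, x_{i+1} = (x_i − a_i)/17, with x_0 = x:
  x_0 = 1/5;  a_0 = 7;  x_1 = (x_0 − 7)/17 = -2/5
  x_1 = -2/5;  a_1 = 3;  x_2 = (x_1 − 3)/17 = -1/5
  x_2 = -1/5;  a_2 = 10;  x_3 = (x_2 − 10)/17 = -3/5
  x_3 = -3/5;  a_3 = 13;  x_4 = (x_3 − 13)/17 = -4/5
Digits: (7, 3, 10, 13).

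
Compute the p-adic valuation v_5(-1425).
v_5(-1425) = 2

v_5(n) is the largest exponent k such that 5^k divides n. Factor out: -1425 = -5^2 · 57. (Sign doesn't affect v_p.) So v_5(-1425) = 2.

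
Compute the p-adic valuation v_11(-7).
v_11(-7) = 0

v_11(n) is the largest exponent k such that 11^k divides n. Factor out: -7 = -11^0 · 7. (Sign doesn't affect v_p.) So v_11(-7) = 0.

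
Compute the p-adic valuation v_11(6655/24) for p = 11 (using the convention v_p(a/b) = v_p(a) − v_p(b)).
v_11(6655/24) = 3

Factor powers of 11 from the numerator and denominator of the reduced fraction: 6655 = 11^3 · 5 and 24 = 11^0 · 24. Apply v_p(a/b) = v_p(a) − v_p(b): v_11(6655/24) = 3 − 0 = 3.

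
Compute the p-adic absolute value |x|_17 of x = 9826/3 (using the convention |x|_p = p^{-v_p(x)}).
|9826/3|_17 = 1/4913

Step 1 — compute v_17(x) by factoring powers of 17 out of the numerator and denominator: v_17(9826/3) = 3. Step 2 — apply |x|_p = p^{-v_p(x)} = 17^{-3} = 1/4913.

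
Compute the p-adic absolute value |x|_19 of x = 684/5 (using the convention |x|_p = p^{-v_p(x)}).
|684/5|_19 = 1/19

Step 1 — compute v_19(x) by factoring powers of 19 out of the numerator and denominator: v_19(684/5) = 1. Step 2 — apply |x|_p = p^{-v_p(x)} = 19^{-1} = 1/19.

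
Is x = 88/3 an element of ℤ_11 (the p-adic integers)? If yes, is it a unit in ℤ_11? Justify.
x ∈ ℤ_11 but not a unit; v_11(x) = 1 > 0

ℤ_11 = {x ∈ ℚ_11 : v_11(x) ≥ 0} and ℤ_11^× = {x ∈ ℤ_11 : v_11(x) = 0}. Here v_11(88/3) = v_11(num) − v_11(den) = 1; compare against these criteria.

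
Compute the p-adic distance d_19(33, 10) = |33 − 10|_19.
d_19(33, 10) = 1

Step 1 — x − y = 33 − 10 = 23. Step 2 — v_19(23) = 0 (factor: 23 = (19^0 · 23); the sign does not affect v_p). Step 3 — |x − y|_19 = 19^{0} = 1.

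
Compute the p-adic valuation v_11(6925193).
v_11(6925193) = 5

v_11(n) is the largest exponent k such that 11^k divides n. Factor out: 6925193 = 11^5 · 43. (Sign doesn't affect v_p.) So v_11(6925193) = 5.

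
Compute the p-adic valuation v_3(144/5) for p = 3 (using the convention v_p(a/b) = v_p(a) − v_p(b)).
v_3(144/5) = 2

Factor powers of 3 from the numerator and denominator of the reduced fraction: 144 = 3^2 · 16 and 5 = 3^0 · 5. Apply v_p(a/b) = v_p(a) − v_p(b): v_3(144/5) = 2 − 0 = 2.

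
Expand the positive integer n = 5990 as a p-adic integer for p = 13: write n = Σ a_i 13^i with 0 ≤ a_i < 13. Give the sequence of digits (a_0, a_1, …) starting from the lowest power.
(a_0, a_1, …) = (10, 5, 9, 2)

Repeated division by 13 gives the digits low-to-high: 5990 = 10 + 5·13^1 + 9·13^2 + 2·13^3. Digit sequence: (10, 5, 9, 2).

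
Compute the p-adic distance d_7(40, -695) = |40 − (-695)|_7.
d_7(40, -695) = 1/49

Step 1 — x − y = 40 − (-695) = 735. Step 2 — v_7(735) = 2 (factor: 735 = (7^2 · 15); the sign does not affect v_p). Step 3 — |x − y|_7 = 7^{-2} = 1/49.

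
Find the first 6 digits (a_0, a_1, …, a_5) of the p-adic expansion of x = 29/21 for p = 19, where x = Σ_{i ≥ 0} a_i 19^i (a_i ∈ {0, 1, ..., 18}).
(a_0, …, a_5) = (5, 17, 0, 9, 14, 11)

v_19(29/21) = 0 (numerator and denominator both coprime to 19), so x ∈ ℤ_19^×. Compute digits iteratively via a_i = x_i mod 19, x_{i+1} = (x_i − a_i)/19, with x_0 = x:
  x_0 = 29/21;  a_0 = 5;  x_1 = (x_0 − 5)/19 = -4/21
  x_1 = -4/21;  a_1 = 17;  x_2 = (x_1 − 17)/19 = -19/21
  x_2 = -19/21;  a_2 = 0;  x_3 = (x_2 − 0)/19 = -1/21
  x_3 = -1/21;  a_3 = 9;  x_4 = (x_3 − 9)/19 = -10/21
  x_4 = -10/21;  a_4 = 14;  x_5 = (x_4 − 14)/19 = -16/21
  x_5 = -16/21;  a_5 = 11;  x_6 = (x_5 − 11)/19 = -13/21
Digits: (5, 17, 0, 9, 14, 11).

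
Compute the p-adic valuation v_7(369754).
v_7(369754) = 5

v_7(n) is the largest exponent k such that 7^k divides n. Factor out: 369754 = 7^5 · 22. (Sign doesn't affect v_p.) So v_7(369754) = 5.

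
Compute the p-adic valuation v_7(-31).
v_7(-31) = 0

v_7(n) is the largest exponent k such that 7^k divides n. Factor out: -31 = -7^0 · 31. (Sign doesn't affect v_p.) So v_7(-31) = 0.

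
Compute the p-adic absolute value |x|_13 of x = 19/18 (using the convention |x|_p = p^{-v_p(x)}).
|19/18|_13 = 1

Step 1 — compute v_13(x) by factoring powers of 13 out of the numerator and denominator: v_13(19/18) = 0. Step 2 — apply |x|_p = p^{-v_p(x)} = 13^{0} = 1.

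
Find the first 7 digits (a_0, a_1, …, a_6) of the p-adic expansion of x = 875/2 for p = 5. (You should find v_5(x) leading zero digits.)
(a_0, …, a_6) = (0, 0, 0, 1, 3, 2, 2)

v_5(875/2) = 3, so a_0 = ... = a_2 = 0. Factor out: x = 5^3 · u with u = 7/2 a unit in ℤ_5. Expand u iteratively via a_{v+i} = u_i mod 5, u_{i+1} = (u_i − a_{v+i})/5:
  u_0 = 7/2;  a_3 = 1;  u_1 = (u_0 − 1)/5 = 1/2
  u_1 = 1/2;  a_4 = 3;  u_2 = (u_1 − 3)/5 = -1/2
  u_2 = -1/2;  a_5 = 2;  u_3 = (u_2 − 2)/5 = -1/2
  u_3 = -1/2;  a_6 = 2;  u_4 = (u_3 − 2)/5 = -1/2
Digits: (0, 0, 0, 1, 3, 2, 2).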